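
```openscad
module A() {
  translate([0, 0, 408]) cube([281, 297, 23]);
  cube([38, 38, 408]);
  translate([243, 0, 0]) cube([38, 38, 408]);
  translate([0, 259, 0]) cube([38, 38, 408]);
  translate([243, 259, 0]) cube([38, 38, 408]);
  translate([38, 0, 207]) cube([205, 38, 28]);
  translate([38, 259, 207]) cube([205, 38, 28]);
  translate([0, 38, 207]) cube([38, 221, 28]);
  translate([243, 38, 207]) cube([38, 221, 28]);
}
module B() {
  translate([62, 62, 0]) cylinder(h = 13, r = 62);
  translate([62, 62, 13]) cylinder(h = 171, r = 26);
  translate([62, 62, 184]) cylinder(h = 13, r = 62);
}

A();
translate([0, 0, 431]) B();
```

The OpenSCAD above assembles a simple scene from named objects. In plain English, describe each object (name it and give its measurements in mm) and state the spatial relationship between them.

A is a four-legged stool. The seat is 281×297 mm, 23 mm thick, top at z = 431 mm. It stands on four square legs, each 38×38 mm in cross-section, from z = 0 to the seat underside, each flush with a corner of the seat. Four stretchers, 38 mm wide and 28 mm tall, connect adjacent legs with their undersides at z = 207 mm, each running between the inner faces of the legs it joins and aligned with the legs' outer faces on the other axis.

B is a spool: two coaxial disc flanges of radius 62 mm and thickness 13 mm, joined by a core cylinder of radius 26 mm and height 171 mm. The lower flange rests on z = 0 and the three cylinders share a vertical axis.

The spool is on top of the stool.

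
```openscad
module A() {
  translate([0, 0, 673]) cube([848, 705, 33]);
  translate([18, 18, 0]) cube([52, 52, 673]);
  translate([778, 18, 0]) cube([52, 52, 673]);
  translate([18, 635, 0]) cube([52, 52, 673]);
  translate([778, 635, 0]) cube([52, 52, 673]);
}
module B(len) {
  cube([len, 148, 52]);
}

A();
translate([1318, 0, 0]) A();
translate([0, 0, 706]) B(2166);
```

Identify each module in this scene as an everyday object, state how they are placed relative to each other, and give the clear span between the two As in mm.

A is a table. B is a beam. A beam spans the tops of two tables. The clear span between the two tables is 470 mm.

Second table starts at x = 1318; first ends at x = 848; clear span = 1318 − 848 = 470 mm.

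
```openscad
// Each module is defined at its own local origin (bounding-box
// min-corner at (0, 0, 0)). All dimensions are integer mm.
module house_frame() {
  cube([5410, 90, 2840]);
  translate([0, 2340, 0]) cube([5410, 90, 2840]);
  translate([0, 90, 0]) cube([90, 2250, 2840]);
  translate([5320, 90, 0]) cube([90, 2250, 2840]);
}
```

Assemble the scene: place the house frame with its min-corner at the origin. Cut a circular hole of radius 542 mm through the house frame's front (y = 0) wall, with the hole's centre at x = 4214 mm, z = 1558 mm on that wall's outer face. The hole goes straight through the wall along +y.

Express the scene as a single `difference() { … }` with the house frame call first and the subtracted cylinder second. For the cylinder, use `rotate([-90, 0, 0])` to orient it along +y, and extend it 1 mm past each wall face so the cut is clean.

difference() {
  house_frame();
  translate([4214, -1, 1558]) rotate([-90, 0, 0]) cylinder(h = 92, r = 542);
}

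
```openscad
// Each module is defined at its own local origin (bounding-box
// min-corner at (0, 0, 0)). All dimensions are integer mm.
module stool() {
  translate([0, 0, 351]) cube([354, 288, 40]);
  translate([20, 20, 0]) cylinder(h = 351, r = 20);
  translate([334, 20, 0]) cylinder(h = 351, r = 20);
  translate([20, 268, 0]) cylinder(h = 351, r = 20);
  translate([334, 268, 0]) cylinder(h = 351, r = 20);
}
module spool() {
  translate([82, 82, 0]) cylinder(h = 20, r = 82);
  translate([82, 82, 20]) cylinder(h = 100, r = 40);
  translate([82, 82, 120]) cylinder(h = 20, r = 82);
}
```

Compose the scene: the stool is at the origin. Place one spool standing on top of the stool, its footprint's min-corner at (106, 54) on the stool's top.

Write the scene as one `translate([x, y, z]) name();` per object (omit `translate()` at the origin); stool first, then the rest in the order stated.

stool();
translate([106, 54, 391]) spool();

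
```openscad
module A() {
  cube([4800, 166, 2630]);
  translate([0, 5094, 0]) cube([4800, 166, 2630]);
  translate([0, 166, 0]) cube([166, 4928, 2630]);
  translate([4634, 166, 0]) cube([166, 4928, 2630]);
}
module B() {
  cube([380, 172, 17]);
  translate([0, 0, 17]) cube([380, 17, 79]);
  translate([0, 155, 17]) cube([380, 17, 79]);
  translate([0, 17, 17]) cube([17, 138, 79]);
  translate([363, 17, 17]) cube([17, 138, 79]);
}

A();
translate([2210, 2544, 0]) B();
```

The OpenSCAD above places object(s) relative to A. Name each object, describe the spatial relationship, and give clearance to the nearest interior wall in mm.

A is a house frame. B is an open box. The open box sits inside the house frame, centred. The clearance to the nearest interior wall is 2044 mm.

Clearances: x = 2044, y = 2378; minimum 2044 mm.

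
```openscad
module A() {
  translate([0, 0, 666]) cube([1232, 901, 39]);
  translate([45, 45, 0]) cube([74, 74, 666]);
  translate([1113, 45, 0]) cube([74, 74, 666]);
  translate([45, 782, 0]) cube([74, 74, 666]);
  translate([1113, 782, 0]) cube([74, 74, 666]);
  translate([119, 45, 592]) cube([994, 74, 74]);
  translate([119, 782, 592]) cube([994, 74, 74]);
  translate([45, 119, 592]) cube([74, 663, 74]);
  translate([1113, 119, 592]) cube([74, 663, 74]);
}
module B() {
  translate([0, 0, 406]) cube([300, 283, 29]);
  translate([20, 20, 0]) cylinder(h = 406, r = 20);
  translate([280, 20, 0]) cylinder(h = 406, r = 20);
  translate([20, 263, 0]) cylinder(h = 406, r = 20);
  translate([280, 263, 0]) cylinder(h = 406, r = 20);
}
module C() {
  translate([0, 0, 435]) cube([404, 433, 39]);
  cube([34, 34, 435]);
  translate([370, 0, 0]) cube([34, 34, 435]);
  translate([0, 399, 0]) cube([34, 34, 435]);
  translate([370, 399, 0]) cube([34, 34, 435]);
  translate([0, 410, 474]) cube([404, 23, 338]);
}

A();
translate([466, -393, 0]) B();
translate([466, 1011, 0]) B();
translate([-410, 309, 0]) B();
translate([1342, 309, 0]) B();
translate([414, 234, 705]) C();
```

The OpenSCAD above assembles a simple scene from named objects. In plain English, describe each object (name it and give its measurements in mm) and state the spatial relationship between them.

A is a rectangular dining table. The top is 1232×901×39 mm with its upper surface at z = 705 mm. It stands on four 74×74 mm square legs, each inset 45 mm from the nearest pair of top edges, running from the floor to the underside of the top. Four apron rails, 74 mm thick and 74 mm tall, run between adjacent legs with their top edges flush with the underside of the top and their outer faces flush with the legs' outer faces.

B is a simple wooden stool: a rectangular seat 300 mm (x) by 283 mm (y), 29 mm thick, top face at z = 435 mm, on four round legs, each 40 mm in diameter. The legs rest on z = 0, each leg's axis is inset half a diameter from the nearest pair of seat edges (so the leg's bounding box is flush with the corner).

C is a chair: 404×433 mm seat, 39 mm thick, top at z = 474 mm, on four 34 mm square corner legs flush with the seat edges. A 23 mm thick backrest slab spans the full seat width, extending 338 mm above the seat top, its back face flush with the seat's +y edge.

Four stools sit around the table at the −y, +y, −x, +x sides. The chair is on top of the table, centred.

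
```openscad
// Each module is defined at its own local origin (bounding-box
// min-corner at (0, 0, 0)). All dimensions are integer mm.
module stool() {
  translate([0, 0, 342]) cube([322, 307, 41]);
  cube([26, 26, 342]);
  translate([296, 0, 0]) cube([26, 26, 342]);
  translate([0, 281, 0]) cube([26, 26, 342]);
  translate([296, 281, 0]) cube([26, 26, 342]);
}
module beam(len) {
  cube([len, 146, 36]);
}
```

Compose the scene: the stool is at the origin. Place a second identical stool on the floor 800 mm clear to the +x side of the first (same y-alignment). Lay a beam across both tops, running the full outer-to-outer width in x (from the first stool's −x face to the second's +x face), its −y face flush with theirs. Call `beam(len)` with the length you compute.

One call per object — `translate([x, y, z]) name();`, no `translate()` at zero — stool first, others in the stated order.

stool();
translate([1122, 0, 0]) stool();
translate([0, 0, 383]) beam(1444);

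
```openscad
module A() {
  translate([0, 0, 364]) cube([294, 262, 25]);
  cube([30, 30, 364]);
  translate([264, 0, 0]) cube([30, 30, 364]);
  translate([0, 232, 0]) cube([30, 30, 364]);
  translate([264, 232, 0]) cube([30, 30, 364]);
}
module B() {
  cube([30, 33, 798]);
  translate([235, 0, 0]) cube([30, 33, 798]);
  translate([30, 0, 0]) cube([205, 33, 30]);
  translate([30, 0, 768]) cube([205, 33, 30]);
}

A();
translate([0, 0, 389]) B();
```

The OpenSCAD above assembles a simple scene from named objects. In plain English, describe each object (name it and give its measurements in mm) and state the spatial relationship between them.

A is a simple wooden stool: a rectangular seat 294 mm (x) by 262 mm (y), 25 mm thick, top face at z = 389 mm, on four square legs, each 30×30 mm in cross-section. The legs rest on z = 0, each flush with a corner of the seat.

B is a rectangular picture frame lying in the x–z plane (depth along y). The opening is 205 mm wide (x) by 738 mm tall (z), surrounded by a border 30 mm wide on all four sides. The frame is 33 mm deep and is made of two full-height vertical stiles with two horizontal rails fitted between them.

The picture frame is on top of the stool.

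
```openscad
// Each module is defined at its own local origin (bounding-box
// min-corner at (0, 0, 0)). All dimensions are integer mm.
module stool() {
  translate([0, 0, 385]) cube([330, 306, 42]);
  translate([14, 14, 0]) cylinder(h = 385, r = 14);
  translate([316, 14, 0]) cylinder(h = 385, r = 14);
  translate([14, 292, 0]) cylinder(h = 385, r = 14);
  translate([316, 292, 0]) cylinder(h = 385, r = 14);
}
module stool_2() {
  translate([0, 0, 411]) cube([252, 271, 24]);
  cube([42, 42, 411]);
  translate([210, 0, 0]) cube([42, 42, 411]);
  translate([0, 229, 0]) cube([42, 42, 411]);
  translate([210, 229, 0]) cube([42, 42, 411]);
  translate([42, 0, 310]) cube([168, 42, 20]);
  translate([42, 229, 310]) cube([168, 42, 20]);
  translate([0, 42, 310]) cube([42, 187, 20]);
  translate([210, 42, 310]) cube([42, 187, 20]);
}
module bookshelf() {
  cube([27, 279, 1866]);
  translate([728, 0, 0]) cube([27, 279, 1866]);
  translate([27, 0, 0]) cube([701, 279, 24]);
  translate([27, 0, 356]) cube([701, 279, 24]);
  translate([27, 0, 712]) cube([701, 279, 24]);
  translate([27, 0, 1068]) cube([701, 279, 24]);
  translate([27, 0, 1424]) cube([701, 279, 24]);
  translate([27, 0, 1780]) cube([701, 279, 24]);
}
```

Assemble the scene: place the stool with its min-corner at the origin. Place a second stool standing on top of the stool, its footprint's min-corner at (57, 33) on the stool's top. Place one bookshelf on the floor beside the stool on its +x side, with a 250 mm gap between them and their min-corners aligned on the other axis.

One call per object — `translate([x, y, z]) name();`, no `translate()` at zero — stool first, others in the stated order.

stool();
translate([57, 33, 427]) stool_2();
translate([580, 0, 0]) bookshelf();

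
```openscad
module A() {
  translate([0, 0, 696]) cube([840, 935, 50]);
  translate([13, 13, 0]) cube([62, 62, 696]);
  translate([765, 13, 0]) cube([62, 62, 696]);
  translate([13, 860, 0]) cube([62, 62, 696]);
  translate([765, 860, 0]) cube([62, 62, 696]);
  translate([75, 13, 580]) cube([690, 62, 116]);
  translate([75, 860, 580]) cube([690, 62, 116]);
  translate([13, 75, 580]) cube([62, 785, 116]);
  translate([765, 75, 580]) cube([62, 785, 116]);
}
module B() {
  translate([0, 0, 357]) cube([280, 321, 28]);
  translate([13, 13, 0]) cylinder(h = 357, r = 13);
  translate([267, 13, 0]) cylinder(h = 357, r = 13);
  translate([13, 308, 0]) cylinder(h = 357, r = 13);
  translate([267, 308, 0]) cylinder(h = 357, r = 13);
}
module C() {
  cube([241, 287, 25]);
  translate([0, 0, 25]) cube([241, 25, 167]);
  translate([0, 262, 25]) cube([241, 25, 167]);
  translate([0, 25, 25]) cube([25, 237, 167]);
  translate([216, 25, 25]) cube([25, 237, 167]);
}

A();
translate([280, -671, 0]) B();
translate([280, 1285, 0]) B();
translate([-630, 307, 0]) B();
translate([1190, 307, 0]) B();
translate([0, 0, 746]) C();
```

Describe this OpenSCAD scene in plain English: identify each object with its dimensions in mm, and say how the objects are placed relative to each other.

A is a table: top 840 mm (x) × 935 mm (y), 50 mm thick, upper face at z = 746 mm, on four 62×62 mm square legs, each inset 13 mm from the nearest pair of top edges, running from z = 0 to the bottom of the top. Four apron rails, 62 mm thick and 116 mm tall, run between adjacent legs with their top edges flush with the underside of the top and their outer faces flush with the legs' outer faces.

B is a four-legged stool. The seat is a 280×321×28 mm slab whose top surface is at z = 385 mm; four round legs, each 26 mm in diameter, run from the floor (z = 0) to the underside of the seat, each leg's axis is inset half a diameter from the nearest pair of seat edges (so the leg's bounding box is flush with the corner).

C is an open-topped rectangular box: outside dimensions 241×287×192 mm, with a uniform wall and base thickness of 25 mm. The base is a full 241×287 slab on the floor; four walls sit on top of the base. The front and back walls (the −y and +y sides) span the full width; the two side walls fit between them.

Four stools sit around the table at the −y, +y, −x, +x sides. The open box is on top of the table.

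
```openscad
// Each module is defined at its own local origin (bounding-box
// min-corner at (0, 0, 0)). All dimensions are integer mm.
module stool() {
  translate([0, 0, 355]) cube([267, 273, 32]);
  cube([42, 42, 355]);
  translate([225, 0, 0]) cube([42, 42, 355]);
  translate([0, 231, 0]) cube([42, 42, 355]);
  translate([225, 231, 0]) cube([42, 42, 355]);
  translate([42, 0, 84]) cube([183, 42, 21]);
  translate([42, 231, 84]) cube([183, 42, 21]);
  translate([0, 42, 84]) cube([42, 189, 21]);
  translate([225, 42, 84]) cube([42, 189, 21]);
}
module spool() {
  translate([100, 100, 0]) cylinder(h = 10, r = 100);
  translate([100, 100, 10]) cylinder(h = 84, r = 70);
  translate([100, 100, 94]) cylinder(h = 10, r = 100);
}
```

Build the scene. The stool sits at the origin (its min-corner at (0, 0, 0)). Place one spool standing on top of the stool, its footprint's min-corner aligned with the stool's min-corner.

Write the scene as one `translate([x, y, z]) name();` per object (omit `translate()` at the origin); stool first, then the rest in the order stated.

stool();
translate([0, 0, 387]) spool();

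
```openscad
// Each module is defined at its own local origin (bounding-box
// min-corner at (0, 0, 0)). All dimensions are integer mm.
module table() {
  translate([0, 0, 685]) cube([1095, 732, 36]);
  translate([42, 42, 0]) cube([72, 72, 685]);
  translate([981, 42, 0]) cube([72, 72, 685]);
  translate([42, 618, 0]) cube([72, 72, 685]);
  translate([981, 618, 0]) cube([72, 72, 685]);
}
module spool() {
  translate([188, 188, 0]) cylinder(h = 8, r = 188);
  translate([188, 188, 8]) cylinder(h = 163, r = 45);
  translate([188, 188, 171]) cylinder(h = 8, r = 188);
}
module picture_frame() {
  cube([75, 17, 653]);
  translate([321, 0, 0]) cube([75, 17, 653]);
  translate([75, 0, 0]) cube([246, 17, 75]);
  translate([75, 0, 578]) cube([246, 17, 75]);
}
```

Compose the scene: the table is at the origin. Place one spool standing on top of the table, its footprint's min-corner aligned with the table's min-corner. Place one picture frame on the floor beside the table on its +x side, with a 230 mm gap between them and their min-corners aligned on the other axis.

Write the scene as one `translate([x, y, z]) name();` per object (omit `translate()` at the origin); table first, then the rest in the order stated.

table();
translate([0, 0, 721]) spool();
translate([1325, 0, 0]) picture_frame();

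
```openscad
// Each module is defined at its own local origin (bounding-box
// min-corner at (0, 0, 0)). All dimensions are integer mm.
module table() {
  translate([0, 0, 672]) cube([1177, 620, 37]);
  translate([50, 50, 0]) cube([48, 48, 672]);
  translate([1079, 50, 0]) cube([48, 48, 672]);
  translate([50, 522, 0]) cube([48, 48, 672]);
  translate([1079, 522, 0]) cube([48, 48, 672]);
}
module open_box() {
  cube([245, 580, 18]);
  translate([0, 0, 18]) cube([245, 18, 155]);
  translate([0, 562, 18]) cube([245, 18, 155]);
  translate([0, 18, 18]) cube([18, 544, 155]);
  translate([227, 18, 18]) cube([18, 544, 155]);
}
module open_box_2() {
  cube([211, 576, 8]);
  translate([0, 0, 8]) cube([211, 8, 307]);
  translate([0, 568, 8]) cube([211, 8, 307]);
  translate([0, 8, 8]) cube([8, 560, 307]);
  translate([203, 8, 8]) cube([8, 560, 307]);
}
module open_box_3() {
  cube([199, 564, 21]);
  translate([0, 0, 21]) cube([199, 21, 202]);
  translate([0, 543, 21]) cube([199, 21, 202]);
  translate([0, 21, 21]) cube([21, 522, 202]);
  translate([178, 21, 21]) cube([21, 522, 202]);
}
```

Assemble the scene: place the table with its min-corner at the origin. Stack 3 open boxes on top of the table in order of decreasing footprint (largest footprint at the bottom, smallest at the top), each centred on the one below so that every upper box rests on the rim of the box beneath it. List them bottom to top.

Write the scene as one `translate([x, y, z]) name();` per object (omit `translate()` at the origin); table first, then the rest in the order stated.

table();
translate([466, 20, 709]) open_box();
translate([483, 22, 882]) open_box_2();
translate([489, 28, 1197]) open_box_3();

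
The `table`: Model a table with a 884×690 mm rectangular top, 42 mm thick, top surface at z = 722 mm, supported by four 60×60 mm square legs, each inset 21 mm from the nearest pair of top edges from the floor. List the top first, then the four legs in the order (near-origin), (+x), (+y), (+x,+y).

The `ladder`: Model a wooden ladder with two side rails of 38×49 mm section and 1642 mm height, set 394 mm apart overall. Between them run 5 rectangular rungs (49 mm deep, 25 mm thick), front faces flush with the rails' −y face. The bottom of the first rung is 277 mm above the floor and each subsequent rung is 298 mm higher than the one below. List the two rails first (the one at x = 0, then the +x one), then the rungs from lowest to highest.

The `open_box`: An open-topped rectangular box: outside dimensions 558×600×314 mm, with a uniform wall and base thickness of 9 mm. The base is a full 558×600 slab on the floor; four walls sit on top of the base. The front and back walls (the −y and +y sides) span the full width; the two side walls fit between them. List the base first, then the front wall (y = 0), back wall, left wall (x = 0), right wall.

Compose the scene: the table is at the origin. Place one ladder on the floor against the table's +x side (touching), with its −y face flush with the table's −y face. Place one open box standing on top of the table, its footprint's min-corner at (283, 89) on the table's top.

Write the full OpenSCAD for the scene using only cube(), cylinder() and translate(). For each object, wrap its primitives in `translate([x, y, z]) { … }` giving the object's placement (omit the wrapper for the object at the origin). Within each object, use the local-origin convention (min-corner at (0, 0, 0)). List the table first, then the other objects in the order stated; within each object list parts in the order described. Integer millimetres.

translate([0, 0, 680]) cube([884, 690, 42]);
translate([21, 21, 0]) cube([60, 60, 680]);
translate([803, 21, 0]) cube([60, 60, 680]);
translate([21, 609, 0]) cube([60, 60, 680]);
translate([803, 609, 0]) cube([60, 60, 680]);
translate([884, 0, 0]) {
  cube([38, 49, 1642]);
  translate([356, 0, 0]) cube([38, 49, 1642]);
  translate([38, 0, 277]) cube([318, 49, 25]);
  translate([38, 0, 575]) cube([318, 49, 25]);
  translate([38, 0, 873]) cube([318, 49, 25]);
  translate([38, 0, 1171]) cube([318, 49, 25]);
  translate([38, 0, 1469]) cube([318, 49, 25]);
}
translate([283, 89, 722]) {
  cube([558, 600, 9]);
  translate([0, 0, 9]) cube([558, 9, 305]);
  translate([0, 591, 9]) cube([558, 9, 305]);
  translate([0, 9, 9]) cube([9, 582, 305]);
  translate([549, 9, 9]) cube([9, 582, 305]);
}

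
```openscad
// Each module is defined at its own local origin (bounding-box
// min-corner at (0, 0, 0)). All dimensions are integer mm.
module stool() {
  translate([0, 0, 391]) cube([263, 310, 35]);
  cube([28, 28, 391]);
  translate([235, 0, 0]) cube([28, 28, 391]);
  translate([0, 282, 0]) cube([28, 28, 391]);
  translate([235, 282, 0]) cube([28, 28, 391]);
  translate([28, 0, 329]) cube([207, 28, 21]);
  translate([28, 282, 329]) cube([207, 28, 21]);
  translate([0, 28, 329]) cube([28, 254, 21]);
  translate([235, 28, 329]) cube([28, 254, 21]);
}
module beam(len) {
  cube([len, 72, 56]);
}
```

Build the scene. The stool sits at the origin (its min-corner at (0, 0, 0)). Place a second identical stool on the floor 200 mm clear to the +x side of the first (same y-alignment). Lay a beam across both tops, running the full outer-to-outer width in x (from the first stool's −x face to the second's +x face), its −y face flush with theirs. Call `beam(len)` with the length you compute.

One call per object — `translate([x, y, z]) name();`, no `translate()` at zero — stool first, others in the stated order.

stool();
translate([463, 0, 0]) stool();
translate([0, 0, 426]) beam(726);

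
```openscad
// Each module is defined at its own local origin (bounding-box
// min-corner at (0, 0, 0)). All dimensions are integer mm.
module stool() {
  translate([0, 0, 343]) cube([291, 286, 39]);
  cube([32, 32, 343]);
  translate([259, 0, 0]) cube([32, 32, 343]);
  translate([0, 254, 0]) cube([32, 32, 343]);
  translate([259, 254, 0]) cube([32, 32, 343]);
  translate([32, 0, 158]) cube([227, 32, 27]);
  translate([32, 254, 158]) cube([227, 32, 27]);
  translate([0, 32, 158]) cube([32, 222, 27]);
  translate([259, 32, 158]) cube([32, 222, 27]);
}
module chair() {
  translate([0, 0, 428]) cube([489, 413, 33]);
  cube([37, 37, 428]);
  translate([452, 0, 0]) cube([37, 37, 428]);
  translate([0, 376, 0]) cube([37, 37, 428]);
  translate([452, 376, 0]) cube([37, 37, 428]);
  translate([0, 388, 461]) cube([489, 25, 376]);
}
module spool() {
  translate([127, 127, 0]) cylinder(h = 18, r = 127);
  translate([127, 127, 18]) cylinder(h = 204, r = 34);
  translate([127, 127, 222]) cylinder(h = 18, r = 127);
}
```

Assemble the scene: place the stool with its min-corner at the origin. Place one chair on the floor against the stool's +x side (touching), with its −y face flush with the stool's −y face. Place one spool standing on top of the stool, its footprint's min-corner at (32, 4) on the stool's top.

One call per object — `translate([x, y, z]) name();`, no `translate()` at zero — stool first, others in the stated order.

stool();
translate([291, 0, 0]) chair();
translate([32, 4, 382]) spool();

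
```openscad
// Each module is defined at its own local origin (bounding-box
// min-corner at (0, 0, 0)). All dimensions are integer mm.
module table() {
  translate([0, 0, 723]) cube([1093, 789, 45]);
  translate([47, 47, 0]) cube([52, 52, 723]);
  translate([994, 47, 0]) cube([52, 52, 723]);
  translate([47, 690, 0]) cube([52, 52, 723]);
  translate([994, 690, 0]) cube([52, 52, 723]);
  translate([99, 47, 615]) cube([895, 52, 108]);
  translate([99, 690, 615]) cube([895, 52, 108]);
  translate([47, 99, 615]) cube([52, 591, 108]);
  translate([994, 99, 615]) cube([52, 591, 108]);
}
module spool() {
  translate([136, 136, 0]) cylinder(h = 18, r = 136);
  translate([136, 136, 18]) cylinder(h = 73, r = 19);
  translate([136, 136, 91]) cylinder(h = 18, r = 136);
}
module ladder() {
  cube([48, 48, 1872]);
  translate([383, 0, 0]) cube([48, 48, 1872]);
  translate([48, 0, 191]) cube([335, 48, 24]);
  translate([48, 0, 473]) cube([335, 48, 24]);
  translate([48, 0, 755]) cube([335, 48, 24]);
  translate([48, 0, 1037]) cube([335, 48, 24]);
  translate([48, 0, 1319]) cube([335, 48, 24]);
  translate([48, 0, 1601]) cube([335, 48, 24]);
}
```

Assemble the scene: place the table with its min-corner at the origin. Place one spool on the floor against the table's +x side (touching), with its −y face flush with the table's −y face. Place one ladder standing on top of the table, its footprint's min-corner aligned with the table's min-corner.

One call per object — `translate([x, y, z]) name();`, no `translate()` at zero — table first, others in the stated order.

table();
translate([1093, 0, 0]) spool();
translate([0, 0, 768]) ladder();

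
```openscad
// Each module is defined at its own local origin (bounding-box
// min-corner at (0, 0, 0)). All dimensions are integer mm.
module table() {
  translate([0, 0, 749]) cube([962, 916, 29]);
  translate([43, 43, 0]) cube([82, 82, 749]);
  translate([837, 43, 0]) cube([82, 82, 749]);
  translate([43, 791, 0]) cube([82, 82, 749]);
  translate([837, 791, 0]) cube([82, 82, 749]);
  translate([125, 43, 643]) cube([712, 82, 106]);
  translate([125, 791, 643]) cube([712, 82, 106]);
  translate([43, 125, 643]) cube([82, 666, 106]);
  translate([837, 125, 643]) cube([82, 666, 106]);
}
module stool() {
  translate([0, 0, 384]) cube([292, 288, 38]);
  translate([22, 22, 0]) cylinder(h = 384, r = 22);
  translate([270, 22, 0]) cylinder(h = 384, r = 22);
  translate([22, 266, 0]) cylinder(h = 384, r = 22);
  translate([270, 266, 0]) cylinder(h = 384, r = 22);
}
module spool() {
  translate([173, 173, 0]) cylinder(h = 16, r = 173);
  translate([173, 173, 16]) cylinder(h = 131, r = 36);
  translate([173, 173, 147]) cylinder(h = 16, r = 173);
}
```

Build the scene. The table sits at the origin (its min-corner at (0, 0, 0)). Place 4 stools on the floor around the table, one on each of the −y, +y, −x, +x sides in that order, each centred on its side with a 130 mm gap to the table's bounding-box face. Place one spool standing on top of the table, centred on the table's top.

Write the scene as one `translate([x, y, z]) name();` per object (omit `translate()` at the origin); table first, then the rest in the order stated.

table();
translate([335, -418, 0]) stool();
translate([335, 1046, 0]) stool();
translate([-422, 314, 0]) stool();
translate([1092, 314, 0]) stool();
translate([308, 285, 778]) spool();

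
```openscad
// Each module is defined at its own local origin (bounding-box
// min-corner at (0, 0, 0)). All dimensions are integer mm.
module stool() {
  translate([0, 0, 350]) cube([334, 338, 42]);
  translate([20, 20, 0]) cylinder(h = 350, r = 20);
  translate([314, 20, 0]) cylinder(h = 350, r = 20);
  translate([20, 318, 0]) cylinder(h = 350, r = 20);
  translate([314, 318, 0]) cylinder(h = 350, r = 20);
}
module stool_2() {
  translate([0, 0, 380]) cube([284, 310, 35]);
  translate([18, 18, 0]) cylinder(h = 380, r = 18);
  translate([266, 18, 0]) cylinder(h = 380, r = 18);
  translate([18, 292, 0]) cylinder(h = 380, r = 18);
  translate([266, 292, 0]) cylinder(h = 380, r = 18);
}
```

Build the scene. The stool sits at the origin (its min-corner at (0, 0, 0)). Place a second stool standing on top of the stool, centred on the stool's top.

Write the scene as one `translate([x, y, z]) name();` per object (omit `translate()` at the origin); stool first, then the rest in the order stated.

stool();
translate([25, 14, 392]) stool_2();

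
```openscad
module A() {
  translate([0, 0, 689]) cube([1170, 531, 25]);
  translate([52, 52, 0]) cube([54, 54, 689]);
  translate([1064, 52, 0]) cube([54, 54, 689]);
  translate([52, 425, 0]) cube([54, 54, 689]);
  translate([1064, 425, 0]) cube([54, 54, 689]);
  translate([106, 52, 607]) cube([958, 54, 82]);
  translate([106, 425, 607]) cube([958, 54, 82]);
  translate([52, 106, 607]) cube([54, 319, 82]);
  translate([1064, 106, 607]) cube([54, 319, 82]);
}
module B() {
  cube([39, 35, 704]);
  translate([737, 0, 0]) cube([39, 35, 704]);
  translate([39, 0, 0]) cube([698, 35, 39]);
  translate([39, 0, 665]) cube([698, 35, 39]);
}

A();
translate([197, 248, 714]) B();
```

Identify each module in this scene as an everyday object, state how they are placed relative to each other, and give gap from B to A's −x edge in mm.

The picture frame's min-x is at 197; the table's min-x is 0; gap = 197 mm.

A is a table. B is a picture frame. The picture frame is on top of the table, centred. The gap from the picture frame to the table's −x edge is 197 mm.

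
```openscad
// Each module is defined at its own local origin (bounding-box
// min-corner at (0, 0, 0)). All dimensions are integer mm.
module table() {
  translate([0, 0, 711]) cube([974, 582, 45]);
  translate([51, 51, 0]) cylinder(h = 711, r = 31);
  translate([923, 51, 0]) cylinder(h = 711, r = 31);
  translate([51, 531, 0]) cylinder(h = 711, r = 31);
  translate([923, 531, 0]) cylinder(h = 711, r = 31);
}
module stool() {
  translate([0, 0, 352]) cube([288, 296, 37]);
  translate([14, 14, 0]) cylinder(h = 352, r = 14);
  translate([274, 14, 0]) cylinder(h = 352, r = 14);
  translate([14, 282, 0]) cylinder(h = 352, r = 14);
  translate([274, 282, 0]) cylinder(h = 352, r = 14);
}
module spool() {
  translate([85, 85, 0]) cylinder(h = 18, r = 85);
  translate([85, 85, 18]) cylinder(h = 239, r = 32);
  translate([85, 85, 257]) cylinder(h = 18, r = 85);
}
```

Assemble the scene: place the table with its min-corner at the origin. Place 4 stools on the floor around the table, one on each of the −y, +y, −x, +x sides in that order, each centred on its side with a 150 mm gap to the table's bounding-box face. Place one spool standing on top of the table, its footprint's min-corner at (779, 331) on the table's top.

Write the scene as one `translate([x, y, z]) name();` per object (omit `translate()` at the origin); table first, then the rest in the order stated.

table();
translate([343, -446, 0]) stool();
translate([343, 732, 0]) stool();
translate([-438, 143, 0]) stool();
translate([1124, 143, 0]) stool();
translate([779, 331, 756]) spool();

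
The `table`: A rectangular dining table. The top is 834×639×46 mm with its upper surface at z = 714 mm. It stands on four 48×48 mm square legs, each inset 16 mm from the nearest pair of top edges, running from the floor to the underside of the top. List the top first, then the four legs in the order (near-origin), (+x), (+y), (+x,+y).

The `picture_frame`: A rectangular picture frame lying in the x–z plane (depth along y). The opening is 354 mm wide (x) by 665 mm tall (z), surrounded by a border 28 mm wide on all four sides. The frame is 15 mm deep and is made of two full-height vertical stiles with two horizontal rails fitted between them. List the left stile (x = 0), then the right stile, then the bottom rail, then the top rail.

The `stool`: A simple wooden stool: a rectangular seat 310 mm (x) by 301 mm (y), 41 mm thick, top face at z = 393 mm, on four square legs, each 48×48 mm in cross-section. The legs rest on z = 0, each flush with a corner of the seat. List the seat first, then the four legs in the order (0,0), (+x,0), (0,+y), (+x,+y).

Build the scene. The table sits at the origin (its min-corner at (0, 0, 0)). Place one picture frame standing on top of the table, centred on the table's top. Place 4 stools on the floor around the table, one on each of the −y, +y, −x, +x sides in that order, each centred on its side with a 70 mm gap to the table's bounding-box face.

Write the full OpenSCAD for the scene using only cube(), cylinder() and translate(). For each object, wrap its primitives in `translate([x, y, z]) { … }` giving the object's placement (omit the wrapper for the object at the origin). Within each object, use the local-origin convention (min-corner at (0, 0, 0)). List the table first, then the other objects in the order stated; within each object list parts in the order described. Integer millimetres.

translate([0, 0, 668]) cube([834, 639, 46]);
translate([16, 16, 0]) cube([48, 48, 668]);
translate([770, 16, 0]) cube([48, 48, 668]);
translate([16, 575, 0]) cube([48, 48, 668]);
translate([770, 575, 0]) cube([48, 48, 668]);
translate([212, 312, 714]) {
  cube([28, 15, 721]);
  translate([382, 0, 0]) cube([28, 15, 721]);
  translate([28, 0, 0]) cube([354, 15, 28]);
  translate([28, 0, 693]) cube([354, 15, 28]);
}
translate([262, -371, 0]) {
  translate([0, 0, 352]) cube([310, 301, 41]);
  cube([48, 48, 352]);
  translate([262, 0, 0]) cube([48, 48, 352]);
  translate([0, 253, 0]) cube([48, 48, 352]);
  translate([262, 253, 0]) cube([48, 48, 352]);
}
translate([262, 709, 0]) {
  translate([0, 0, 352]) cube([310, 301, 41]);
  cube([48, 48, 352]);
  translate([262, 0, 0]) cube([48, 48, 352]);
  translate([0, 253, 0]) cube([48, 48, 352]);
  translate([262, 253, 0]) cube([48, 48, 352]);
}
translate([-380, 169, 0]) {
  translate([0, 0, 352]) cube([310, 301, 41]);
  cube([48, 48, 352]);
  translate([262, 0, 0]) cube([48, 48, 352]);
  translate([0, 253, 0]) cube([48, 48, 352]);
  translate([262, 253, 0]) cube([48, 48, 352]);
}
translate([904, 169, 0]) {
  translate([0, 0, 352]) cube([310, 301, 41]);
  cube([48, 48, 352]);
  translate([262, 0, 0]) cube([48, 48, 352]);
  translate([0, 253, 0]) cube([48, 48, 352]);
  translate([262, 253, 0]) cube([48, 48, 352]);
}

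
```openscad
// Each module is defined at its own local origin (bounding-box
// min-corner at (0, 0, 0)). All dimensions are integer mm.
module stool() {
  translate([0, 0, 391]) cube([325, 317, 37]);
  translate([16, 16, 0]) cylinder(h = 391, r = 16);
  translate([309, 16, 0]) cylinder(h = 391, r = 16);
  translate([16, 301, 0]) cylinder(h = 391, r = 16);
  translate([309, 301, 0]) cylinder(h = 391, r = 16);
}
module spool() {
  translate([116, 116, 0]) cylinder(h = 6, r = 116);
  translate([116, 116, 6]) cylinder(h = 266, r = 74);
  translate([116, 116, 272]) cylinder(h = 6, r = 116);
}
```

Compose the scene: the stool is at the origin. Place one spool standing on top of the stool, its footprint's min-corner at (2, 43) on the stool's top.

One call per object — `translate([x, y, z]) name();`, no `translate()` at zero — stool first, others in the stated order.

stool();
translate([2, 43, 428]) spool();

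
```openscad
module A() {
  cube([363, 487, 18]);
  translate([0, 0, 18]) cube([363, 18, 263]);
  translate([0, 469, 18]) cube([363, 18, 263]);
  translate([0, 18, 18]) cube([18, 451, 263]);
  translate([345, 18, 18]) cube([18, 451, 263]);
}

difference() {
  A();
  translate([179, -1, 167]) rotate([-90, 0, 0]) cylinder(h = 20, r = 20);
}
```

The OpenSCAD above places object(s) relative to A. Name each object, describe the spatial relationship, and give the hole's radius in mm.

The subtracted cylinder has r = 20 mm.

A is an open box. The open box has a circular hole through its front wall. The hole's radius is 20 mm.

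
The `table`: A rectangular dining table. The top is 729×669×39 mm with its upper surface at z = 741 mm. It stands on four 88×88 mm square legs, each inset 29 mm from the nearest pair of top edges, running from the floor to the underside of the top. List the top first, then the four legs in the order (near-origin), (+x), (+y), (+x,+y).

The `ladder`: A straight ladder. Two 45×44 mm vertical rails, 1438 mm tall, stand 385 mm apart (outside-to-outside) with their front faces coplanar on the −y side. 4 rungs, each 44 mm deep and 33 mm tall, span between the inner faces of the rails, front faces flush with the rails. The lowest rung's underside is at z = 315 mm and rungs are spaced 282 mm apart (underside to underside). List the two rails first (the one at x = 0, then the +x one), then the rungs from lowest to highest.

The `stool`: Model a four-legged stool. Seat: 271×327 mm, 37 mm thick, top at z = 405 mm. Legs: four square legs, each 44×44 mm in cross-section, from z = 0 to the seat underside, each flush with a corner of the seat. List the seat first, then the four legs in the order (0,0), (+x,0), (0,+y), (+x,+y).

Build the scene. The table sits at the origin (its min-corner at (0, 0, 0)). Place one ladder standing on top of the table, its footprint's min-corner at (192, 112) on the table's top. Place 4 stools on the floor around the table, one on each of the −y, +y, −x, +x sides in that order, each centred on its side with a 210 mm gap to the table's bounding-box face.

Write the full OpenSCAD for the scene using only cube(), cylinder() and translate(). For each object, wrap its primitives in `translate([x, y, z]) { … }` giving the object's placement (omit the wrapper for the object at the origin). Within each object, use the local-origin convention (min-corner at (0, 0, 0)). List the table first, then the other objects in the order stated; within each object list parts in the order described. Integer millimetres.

translate([0, 0, 702]) cube([729, 669, 39]);
translate([29, 29, 0]) cube([88, 88, 702]);
translate([612, 29, 0]) cube([88, 88, 702]);
translate([29, 552, 0]) cube([88, 88, 702]);
translate([612, 552, 0]) cube([88, 88, 702]);
translate([192, 112, 741]) {
  cube([45, 44, 1438]);
  translate([340, 0, 0]) cube([45, 44, 1438]);
  translate([45, 0, 315]) cube([295, 44, 33]);
  translate([45, 0, 597]) cube([295, 44, 33]);
  translate([45, 0, 879]) cube([295, 44, 33]);
  translate([45, 0, 1161]) cube([295, 44, 33]);
}
translate([229, -537, 0]) {
  translate([0, 0, 368]) cube([271, 327, 37]);
  cube([44, 44, 368]);
  translate([227, 0, 0]) cube([44, 44, 368]);
  translate([0, 283, 0]) cube([44, 44, 368]);
  translate([227, 283, 0]) cube([44, 44, 368]);
}
translate([229, 879, 0]) {
  translate([0, 0, 368]) cube([271, 327, 37]);
  cube([44, 44, 368]);
  translate([227, 0, 0]) cube([44, 44, 368]);
  translate([0, 283, 0]) cube([44, 44, 368]);
  translate([227, 283, 0]) cube([44, 44, 368]);
}
translate([-481, 171, 0]) {
  translate([0, 0, 368]) cube([271, 327, 37]);
  cube([44, 44, 368]);
  translate([227, 0, 0]) cube([44, 44, 368]);
  translate([0, 283, 0]) cube([44, 44, 368]);
  translate([227, 283, 0]) cube([44, 44, 368]);
}
translate([939, 171, 0]) {
  translate([0, 0, 368]) cube([271, 327, 37]);
  cube([44, 44, 368]);
  translate([227, 0, 0]) cube([44, 44, 368]);
  translate([0, 283, 0]) cube([44, 44, 368]);
  translate([227, 283, 0]) cube([44, 44, 368]);
}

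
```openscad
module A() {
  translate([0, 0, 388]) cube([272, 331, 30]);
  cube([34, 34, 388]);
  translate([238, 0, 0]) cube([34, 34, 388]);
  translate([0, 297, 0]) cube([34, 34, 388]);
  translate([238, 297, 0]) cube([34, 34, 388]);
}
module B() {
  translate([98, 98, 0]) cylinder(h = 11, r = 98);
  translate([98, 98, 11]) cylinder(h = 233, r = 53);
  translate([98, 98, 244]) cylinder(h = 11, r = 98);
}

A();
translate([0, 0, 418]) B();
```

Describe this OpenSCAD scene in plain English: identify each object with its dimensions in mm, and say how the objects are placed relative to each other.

A is a four-legged stool. The seat is a 272×331×30 mm slab whose top surface is at z = 418 mm; four square legs, each 34×34 mm in cross-section, run from the floor (z = 0) to the underside of the seat, each flush with a corner of the seat.

B is a spool: two coaxial disc flanges of radius 98 mm and thickness 11 mm, joined by a core cylinder of radius 53 mm and height 233 mm. The lower flange rests on z = 0 and the three cylinders share a vertical axis.

The spool is on top of the stool.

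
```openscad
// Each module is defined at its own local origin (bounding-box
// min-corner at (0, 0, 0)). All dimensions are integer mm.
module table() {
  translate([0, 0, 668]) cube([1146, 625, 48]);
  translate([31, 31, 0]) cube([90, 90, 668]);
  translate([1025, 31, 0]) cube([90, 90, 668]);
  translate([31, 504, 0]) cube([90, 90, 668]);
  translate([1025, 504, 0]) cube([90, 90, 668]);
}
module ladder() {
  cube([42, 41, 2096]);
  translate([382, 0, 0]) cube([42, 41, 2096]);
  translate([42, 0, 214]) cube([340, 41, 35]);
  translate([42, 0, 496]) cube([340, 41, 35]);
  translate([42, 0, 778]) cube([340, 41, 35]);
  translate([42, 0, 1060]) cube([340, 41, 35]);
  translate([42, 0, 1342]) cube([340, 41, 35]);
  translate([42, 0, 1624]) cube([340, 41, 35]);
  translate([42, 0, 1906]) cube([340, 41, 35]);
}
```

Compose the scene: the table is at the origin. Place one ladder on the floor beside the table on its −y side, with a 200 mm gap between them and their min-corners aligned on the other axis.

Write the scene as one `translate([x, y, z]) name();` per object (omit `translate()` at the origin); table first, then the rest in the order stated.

table();
translate([0, -241, 0]) ladder();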